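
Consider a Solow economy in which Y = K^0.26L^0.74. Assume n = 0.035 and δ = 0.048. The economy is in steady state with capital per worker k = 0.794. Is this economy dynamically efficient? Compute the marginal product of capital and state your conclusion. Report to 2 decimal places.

n + δ = 0.035 + 0.048 = 0.083.
MPK = 0.26·k^(0.26−1) = 0.26·0.794^(-0.74) ≈ 0.3084.
MPK > 0.083, so the economy is dynamically efficient (under-saving).

dynamically efficient; MPK ≈ 0.31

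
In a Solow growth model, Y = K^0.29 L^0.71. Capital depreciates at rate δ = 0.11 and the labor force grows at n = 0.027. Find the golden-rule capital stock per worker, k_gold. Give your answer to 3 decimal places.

k_gold ≈ 2.875

The effective depreciation rate is n + δ = 0.027 + 0.11 = 0.137.
Golden rule sets MPK = n+δ: 0.29·k^(0.29−1) = 0.137, so k_gold = (0.29/0.137)^(1/0.71) ≈ 2.8754.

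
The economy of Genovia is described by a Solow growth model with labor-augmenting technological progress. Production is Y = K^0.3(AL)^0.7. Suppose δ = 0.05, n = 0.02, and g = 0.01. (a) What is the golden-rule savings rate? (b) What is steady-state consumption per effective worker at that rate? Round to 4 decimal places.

(a) s_gold = 0.3000; (b) c_gold ≈ 1.2334

Capital per effective worker breaks even when investment replaces (n + g + δ)·k; here n + g + δ = 0.08.
For Cobb-Douglas, s_gold equals capital's share: s_gold = 0.3.
Setting f'(k) = n+g+δ gives 0.3·k^(0.3−1) = 0.08, hence k_gold = (0.3/0.08)^(1/0.7) ≈ 6.6076.
y_gold = 6.6076^0.3 ≈ 1.7620; c_gold = (1−0.3)·y_gold ≈ 1.2334.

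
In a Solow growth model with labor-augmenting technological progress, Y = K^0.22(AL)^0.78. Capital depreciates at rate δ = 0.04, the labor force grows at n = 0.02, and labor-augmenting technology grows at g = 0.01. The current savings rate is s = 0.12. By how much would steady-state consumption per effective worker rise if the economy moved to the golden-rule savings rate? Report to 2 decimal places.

Δc ≈ 0.05

Capital per effective worker breaks even when investment replaces (n + g + δ)·k; here n + g + δ = 0.07.
Current steady state (s = 0.12): k* = (0.12/0.07)^(1/0.78) ≈ 1.9958, y* = 1.9958^0.22 ≈ 1.1642, c* = (1−0.12)·1.1642 ≈ 1.0245.
Setting f'(k) = n+g+δ gives 0.22·k^(0.22−1) = 0.07, hence k_gold = (0.22/0.07)^(1/0.78) ≈ 4.3411.
y_gold = 4.3411^0.22 ≈ 1.3812, c_gold = y_gold − 0.07·k_gold ≈ 1.0774.
Gain: Δc = 1.0774 − 1.0245 ≈ 0.0529.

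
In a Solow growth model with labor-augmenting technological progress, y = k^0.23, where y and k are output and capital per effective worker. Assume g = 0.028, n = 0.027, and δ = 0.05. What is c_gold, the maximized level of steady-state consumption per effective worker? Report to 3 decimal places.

Break-even investment rate: n + g + δ = 0.027 + 0.028 + 0.05 = 0.105.
At the golden rule the marginal product of capital equals n+g+δ: 0.23·k^(0.23−1) = 0.105. Solving, k_gold = (0.23/0.105)^(1/0.77) ≈ 2.7686.
y_gold = 2.7686^0.23 ≈ 1.2639.
c_gold = y_gold − (n+g+δ)·k_gold = 1.2639 − 0.105·2.7686 ≈ 0.9732.

c_gold ≈ 0.973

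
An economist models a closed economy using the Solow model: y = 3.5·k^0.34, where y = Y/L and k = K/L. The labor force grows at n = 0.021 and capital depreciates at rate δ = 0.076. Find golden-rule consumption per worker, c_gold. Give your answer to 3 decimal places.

The effective depreciation rate is n + δ = 0.021 + 0.076 = 0.097.
At the golden rule the marginal product of capital equals n+δ: 0.34·3.5·k^(0.34−1) = 0.097. Solving, k_gold = (0.34·3.5/0.097)^(1/0.66) ≈ 44.6333.
y_gold = 3.5·44.6333^0.34 ≈ 12.7336.
c_gold = y_gold − (n+δ)·k_gold = 12.7336 − 0.097·44.6333 ≈ 8.4042.

c_gold ≈ 8.404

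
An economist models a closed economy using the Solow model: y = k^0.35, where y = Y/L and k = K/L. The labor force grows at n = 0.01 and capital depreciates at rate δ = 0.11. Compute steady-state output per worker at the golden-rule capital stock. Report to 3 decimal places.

The effective depreciation rate is n + δ = 0.01 + 0.11 = 0.12.
At the golden rule the marginal product of capital equals n+δ: 0.35·k^(0.35−1) = 0.12. Solving, k_gold = (0.35/0.12)^(1/0.65) ≈ 5.1905.
Output: y_gold = k_gold^0.35 = 5.1905^0.35 ≈ 1.7796.

y_gold ≈ 1.780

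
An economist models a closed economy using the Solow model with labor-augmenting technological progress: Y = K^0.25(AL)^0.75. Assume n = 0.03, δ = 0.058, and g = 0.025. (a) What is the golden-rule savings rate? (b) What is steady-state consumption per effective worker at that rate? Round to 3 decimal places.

n + g + δ = 0.03 + 0.025 + 0.058 = 0.113.
For Cobb-Douglas, s_gold equals capital's share: s_gold = 0.25.
Maximizing c = f(k) − (n+g+δ)·k gives f'(k) = n+g+δ, i.e. 0.25·k^(0.25−1) = 0.113, so k_gold = (0.25/0.113)^(1/0.75) ≈ 2.8828.
y_gold = 2.8828^0.25 ≈ 1.3030; c_gold = (1−0.25)·y_gold ≈ 0.9773.

(a) s_gold = 0.250; (b) c_gold ≈ 0.977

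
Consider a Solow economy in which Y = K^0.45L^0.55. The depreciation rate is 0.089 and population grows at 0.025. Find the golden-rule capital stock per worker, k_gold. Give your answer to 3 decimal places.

k_gold ≈ 12.139

n + δ = 0.025 + 0.089 = 0.114.
Setting f'(k) = n+δ gives 0.45·k^(0.45−1) = 0.114, hence k_gold = (0.45/0.114)^(1/0.55) ≈ 12.1394.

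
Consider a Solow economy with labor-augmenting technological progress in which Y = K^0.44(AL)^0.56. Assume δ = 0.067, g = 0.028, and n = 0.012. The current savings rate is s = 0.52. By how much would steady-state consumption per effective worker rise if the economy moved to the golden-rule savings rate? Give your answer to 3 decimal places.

Δc ≈ 0.038

The effective depreciation rate is n + g + δ = 0.012 + 0.028 + 0.067 = 0.107.
Current steady state (s = 0.52): k* = (0.52/0.107)^(1/0.56) ≈ 16.8309, y* = 16.8309^0.44 ≈ 3.4633, c* = (1−0.52)·3.4633 ≈ 1.6624.
Setting f'(k) = n+g+δ gives 0.44·k^(0.44−1) = 0.107, hence k_gold = (0.44/0.107)^(1/0.56) ≈ 12.4897.
y_gold = 12.4897^0.44 ≈ 3.0373, c_gold = y_gold − 0.107·k_gold ≈ 1.7009.
Gain: Δc = 1.7009 − 1.6624 ≈ 0.0385.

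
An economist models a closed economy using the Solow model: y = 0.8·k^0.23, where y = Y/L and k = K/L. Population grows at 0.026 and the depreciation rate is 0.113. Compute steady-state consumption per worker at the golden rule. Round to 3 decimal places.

Break-even investment rate: n + δ = 0.026 + 0.113 = 0.139.
Maximizing c = f(k) − (n+δ)·k gives f'(k) = n+δ, i.e. 0.23·0.8·k^(0.23−1) = 0.139, so k_gold = (0.23·0.8/0.139)^(1/0.77) ≈ 1.4394.
y_gold = 0.8·1.4394^0.23 ≈ 0.8699.
c_gold = y_gold − (n+δ)·k_gold = 0.8699 − 0.139·1.4394 ≈ 0.6698.

c_gold ≈ 0.670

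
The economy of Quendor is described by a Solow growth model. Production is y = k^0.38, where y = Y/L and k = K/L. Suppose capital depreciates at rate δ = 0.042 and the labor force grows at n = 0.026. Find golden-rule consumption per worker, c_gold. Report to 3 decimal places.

The effective depreciation rate is n + δ = 0.026 + 0.042 = 0.068.
At the golden rule the marginal product of capital equals n+δ: 0.38·k^(0.38−1) = 0.068. Solving, k_gold = (0.38/0.068)^(1/0.62) ≈ 16.0429.
y_gold = 16.0429^0.38 ≈ 2.8708.
c_gold = y_gold − (n+δ)·k_gold = 2.8708 − 0.068·16.0429 ≈ 1.7799.

c_gold ≈ 1.780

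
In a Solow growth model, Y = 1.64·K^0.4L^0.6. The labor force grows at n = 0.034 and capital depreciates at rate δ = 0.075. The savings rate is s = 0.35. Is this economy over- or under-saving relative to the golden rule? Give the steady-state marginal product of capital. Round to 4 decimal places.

under-saving; MPK ≈ 0.1246

n + δ = 0.034 + 0.075 = 0.109.
Steady-state k*: s·A·k^0.4 = 0.109·k gives k* = (0.35·1.64/0.109)^(1/0.6) ≈ 15.9395.
MPK = 0.4·1.64·15.9395^(-0.6) ≈ 0.1246.
MPK > n+δ = 0.109, so the economy is dynamically efficient (under-saving).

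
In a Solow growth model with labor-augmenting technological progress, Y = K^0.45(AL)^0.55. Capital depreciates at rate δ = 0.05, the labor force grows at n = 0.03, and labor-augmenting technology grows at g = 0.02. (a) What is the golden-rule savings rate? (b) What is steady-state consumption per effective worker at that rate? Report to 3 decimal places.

n + g + δ = 0.03 + 0.02 + 0.05 = 0.1.
For Cobb-Douglas, s_gold equals capital's share: s_gold = 0.45.
At the golden rule the marginal product of capital equals n+g+δ: 0.45·k^(0.45−1) = 0.1. Solving, k_gold = (0.45/0.1)^(1/0.55) ≈ 15.4049.
y_gold = 15.4049^0.45 ≈ 3.4233; c_gold = (1−0.45)·y_gold ≈ 1.8828.

(a) s_gold = 0.450; (b) c_gold ≈ 1.883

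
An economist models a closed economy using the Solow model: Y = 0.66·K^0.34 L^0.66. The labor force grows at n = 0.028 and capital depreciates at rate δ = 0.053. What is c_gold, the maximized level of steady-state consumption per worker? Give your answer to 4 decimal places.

Capital per worker breaks even when investment replaces (n + δ)·k; here n + δ = 0.081.
At the golden rule the marginal product of capital equals n+δ: 0.34·0.66·k^(0.34−1) = 0.081. Solving, k_gold = (0.34·0.66/0.081)^(1/0.66) ≈ 4.6829.
y_gold = 0.66·4.6829^0.34 ≈ 1.1156.
c_gold = y_gold − (n+δ)·k_gold = 1.1156 − 0.081·4.6829 ≈ 0.7363.

c_gold ≈ 0.7363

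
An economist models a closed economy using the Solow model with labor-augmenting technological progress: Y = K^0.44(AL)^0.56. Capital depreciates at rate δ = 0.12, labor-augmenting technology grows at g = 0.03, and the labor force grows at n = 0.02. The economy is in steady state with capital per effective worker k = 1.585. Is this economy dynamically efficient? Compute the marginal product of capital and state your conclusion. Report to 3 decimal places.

Break-even investment rate: n + g + δ = 0.02 + 0.03 + 0.12 = 0.17.
MPK = 0.44·k^(0.44−1) = 0.44·1.585^(-0.56) ≈ 0.3400.
MPK > 0.17, so the economy is dynamically efficient (under-saving).

dynamically efficient; MPK ≈ 0.340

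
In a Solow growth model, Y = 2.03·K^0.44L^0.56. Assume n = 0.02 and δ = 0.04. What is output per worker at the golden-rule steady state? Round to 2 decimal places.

y_gold ≈ 16.94

n + δ = 0.02 + 0.04 = 0.06.
Golden rule sets MPK = n+δ: 0.44·2.03·k^(0.44−1) = 0.06, so k_gold = (0.44·2.03/0.06)^(1/0.56) ≈ 124.2456.
Output: y_gold = 2.03·k_gold^0.44 = 2.03·124.2456^0.44 ≈ 16.9426.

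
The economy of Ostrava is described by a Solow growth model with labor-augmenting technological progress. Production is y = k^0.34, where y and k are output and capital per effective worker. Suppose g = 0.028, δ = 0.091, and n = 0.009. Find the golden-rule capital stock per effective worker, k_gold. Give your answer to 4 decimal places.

k_gold ≈ 4.3937

Break-even investment rate: n + g + δ = 0.009 + 0.028 + 0.091 = 0.128.
Maximizing c = f(k) − (n+g+δ)·k gives f'(k) = n+g+δ, i.e. 0.34·k^(0.34−1) = 0.128, so k_gold = (0.34/0.128)^(1/0.66) ≈ 4.3937.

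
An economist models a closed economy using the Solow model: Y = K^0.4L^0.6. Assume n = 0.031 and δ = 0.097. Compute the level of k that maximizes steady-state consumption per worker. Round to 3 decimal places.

n + δ = 0.031 + 0.097 = 0.128.
Setting f'(k) = n+δ gives 0.4·k^(0.4−1) = 0.128, hence k_gold = (0.4/0.128)^(1/0.6) ≈ 6.6796.

k_gold ≈ 6.680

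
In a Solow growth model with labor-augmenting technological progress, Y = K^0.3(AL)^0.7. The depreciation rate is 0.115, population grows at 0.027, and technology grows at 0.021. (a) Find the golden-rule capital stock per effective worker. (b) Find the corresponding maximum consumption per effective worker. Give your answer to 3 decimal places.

Break-even investment rate: n + g + δ = 0.027 + 0.021 + 0.115 = 0.163.
Golden rule sets MPK = n+g+δ: 0.3·k^(0.3−1) = 0.163, so k_gold = (0.3/0.163)^(1/0.7) ≈ 2.3904.
y_gold = 2.3904^0.3 ≈ 1.2988; c_gold = y_gold − 0.163·k_gold ≈ 0.9092.

(a) k_gold ≈ 2.390; (b) c_gold ≈ 0.909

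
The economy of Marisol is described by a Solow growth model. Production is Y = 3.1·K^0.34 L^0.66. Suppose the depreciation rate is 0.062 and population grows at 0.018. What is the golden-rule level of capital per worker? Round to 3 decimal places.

The effective depreciation rate is n + δ = 0.018 + 0.062 = 0.08.
Golden rule sets MPK = n+δ: 0.34·3.1·k^(0.34−1) = 0.08, so k_gold = (0.34·3.1/0.08)^(1/0.66) ≈ 49.7270.

k_gold ≈ 49.727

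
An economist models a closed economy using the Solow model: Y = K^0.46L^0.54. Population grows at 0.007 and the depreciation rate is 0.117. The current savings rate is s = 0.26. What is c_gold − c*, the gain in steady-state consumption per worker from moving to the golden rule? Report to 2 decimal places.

n + δ = 0.007 + 0.117 = 0.124.
Current steady state (s = 0.26): k* = (0.26/0.124)^(1/0.54) ≈ 3.9397, y* = 3.9397^0.46 ≈ 1.8789, c* = (1−0.26)·1.8789 ≈ 1.3904.
Golden rule sets MPK = n+δ: 0.46·k^(0.46−1) = 0.124, so k_gold = (0.46/0.124)^(1/0.54) ≈ 11.3325.
y_gold = 11.3325^0.46 ≈ 3.0549, c_gold = y_gold − 0.124·k_gold ≈ 1.6496.
Gain: Δc = 1.6496 − 1.3904 ≈ 0.2592.

Δc ≈ 0.26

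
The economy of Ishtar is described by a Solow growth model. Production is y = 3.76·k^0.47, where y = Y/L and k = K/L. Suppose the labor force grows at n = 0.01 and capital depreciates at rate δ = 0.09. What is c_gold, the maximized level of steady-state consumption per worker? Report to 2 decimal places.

c_gold ≈ 25.44

Capital per worker breaks even when investment replaces (n + δ)·k; here n + δ = 0.1.
Maximizing c = f(k) − (n+δ)·k gives f'(k) = n+δ, i.e. 0.47·3.76·k^(0.47−1) = 0.1, so k_gold = (0.47·3.76/0.1)^(1/0.53) ≈ 225.6157.
y_gold = 3.76·225.6157^0.47 ≈ 48.0033.
c_gold = y_gold − (n+δ)·k_gold = 48.0033 − 0.1·225.6157 ≈ 25.4418.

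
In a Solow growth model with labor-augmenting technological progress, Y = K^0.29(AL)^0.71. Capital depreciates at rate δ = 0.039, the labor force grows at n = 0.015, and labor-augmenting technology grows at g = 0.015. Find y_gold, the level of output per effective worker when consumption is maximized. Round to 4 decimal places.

y_gold ≈ 1.7976

The effective depreciation rate is n + g + δ = 0.015 + 0.015 + 0.039 = 0.069.
At the golden rule the marginal product of capital equals n+g+δ: 0.29·k^(0.29−1) = 0.069. Solving, k_gold = (0.29/0.069)^(1/0.71) ≈ 7.5551.
Output: y_gold = k_gold^0.29 = 7.5551^0.29 ≈ 1.7976.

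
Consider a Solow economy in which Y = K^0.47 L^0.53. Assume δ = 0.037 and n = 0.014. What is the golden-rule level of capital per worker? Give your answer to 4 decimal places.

The effective depreciation rate is n + δ = 0.014 + 0.037 = 0.051.
Setting f'(k) = n+δ gives 0.47·k^(0.47−1) = 0.051, hence k_gold = (0.47/0.051)^(1/0.53) ≈ 66.0486.

k_gold ≈ 66.0486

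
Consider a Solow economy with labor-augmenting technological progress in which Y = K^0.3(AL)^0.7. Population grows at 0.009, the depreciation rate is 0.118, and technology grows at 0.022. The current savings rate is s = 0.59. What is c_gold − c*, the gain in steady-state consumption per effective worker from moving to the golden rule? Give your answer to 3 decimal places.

Δc ≈ 0.205

Capital per effective worker breaks even when investment replaces (n + g + δ)·k; here n + g + δ = 0.149.
Current steady state (s = 0.59): k* = (0.59/0.149)^(1/0.7) ≈ 7.1418, y* = 7.1418^0.3 ≈ 1.8036, c* = (1−0.59)·1.8036 ≈ 0.7395.
At the golden rule the marginal product of capital equals n+g+δ: 0.3·k^(0.3−1) = 0.149. Solving, k_gold = (0.3/0.149)^(1/0.7) ≈ 2.7176.
y_gold = 2.7176^0.3 ≈ 1.3498, c_gold = y_gold − 0.149·k_gold ≈ 0.9448.
Gain: Δc = 0.9448 − 0.7395 ≈ 0.2054.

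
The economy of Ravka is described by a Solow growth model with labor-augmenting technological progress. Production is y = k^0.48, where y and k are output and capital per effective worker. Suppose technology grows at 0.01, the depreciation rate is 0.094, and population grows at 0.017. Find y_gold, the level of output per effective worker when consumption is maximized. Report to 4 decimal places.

n + g + δ = 0.017 + 0.01 + 0.094 = 0.121.
Maximizing c = f(k) − (n+g+δ)·k gives f'(k) = n+g+δ, i.e. 0.48·k^(0.48−1) = 0.121, so k_gold = (0.48/0.121)^(1/0.52) ≈ 14.1539.
Output: y_gold = k_gold^0.48 = 14.1539^0.48 ≈ 3.5680.

y_gold ≈ 3.5680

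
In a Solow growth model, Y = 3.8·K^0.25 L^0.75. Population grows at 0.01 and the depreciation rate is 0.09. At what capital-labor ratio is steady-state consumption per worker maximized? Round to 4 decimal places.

n + δ = 0.01 + 0.09 = 0.1.
Golden rule sets MPK = n+δ: 0.25·3.8·k^(0.25−1) = 0.1, so k_gold = (0.25·3.8/0.1)^(1/0.75) ≈ 20.1202.

k_gold ≈ 20.1202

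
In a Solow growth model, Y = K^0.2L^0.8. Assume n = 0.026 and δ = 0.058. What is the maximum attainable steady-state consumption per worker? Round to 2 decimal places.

c_gold ≈ 0.99

Capital per worker breaks even when investment replaces (n + δ)·k; here n + δ = 0.084.
Golden rule sets MPK = n+δ: 0.2·k^(0.2−1) = 0.084, so k_gold = (0.2/0.084)^(1/0.8) ≈ 2.9576.
y_gold = 2.9576^0.2 ≈ 1.2422.
c_gold = y_gold − (n+δ)·k_gold = 1.2422 − 0.084·2.9576 ≈ 0.9938.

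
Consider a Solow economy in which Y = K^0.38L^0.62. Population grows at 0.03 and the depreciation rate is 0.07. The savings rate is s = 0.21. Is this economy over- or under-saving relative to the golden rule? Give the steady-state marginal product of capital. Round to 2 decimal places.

Break-even investment rate: n + δ = 0.03 + 0.07 = 0.1.
Steady-state k*: s·k^0.38 = 0.1·k gives k* = (0.21/0.1)^(1/0.62) ≈ 3.3091.
MPK = 0.38·3.3091^(-0.62) ≈ 0.1810.
MPK > n+δ = 0.1, so the economy is dynamically efficient (under-saving).

under-saving; MPK ≈ 0.18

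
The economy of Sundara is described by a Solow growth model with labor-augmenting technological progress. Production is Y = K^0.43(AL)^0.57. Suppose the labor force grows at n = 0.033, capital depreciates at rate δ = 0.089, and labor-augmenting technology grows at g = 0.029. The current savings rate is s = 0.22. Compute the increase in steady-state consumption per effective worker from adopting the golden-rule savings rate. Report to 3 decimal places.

Δc ≈ 0.219

n + g + δ = 0.033 + 0.029 + 0.089 = 0.151.
Current steady state (s = 0.22): k* = (0.22/0.151)^(1/0.57) ≈ 1.9353, y* = 1.9353^0.43 ≈ 1.3283, c* = (1−0.22)·1.3283 ≈ 1.0361.
Maximizing c = f(k) − (n+g+δ)·k gives f'(k) = n+g+δ, i.e. 0.43·k^(0.43−1) = 0.151, so k_gold = (0.43/0.151)^(1/0.57) ≈ 6.2712.
y_gold = 6.2712^0.43 ≈ 2.2022, c_gold = y_gold − 0.151·k_gold ≈ 1.2553.
Gain: Δc = 1.2553 − 1.0361 ≈ 0.2192.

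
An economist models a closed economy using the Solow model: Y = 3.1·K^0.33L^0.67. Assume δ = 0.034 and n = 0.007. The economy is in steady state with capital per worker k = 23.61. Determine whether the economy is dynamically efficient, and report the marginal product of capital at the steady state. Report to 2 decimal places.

dynamically efficient; MPK ≈ 0.12

Break-even investment rate: n + δ = 0.007 + 0.034 = 0.041.
MPK = 0.33·3.1·k^(0.33−1) = 0.33·3.1·23.61^(-0.67) ≈ 0.1230.
MPK > 0.041, so the economy is dynamically efficient (under-saving).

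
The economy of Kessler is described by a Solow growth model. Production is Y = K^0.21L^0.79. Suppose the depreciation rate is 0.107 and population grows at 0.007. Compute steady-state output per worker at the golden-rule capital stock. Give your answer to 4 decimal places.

y_gold ≈ 1.1763

n + δ = 0.007 + 0.107 = 0.114.
Setting f'(k) = n+δ gives 0.21·k^(0.21−1) = 0.114, hence k_gold = (0.21/0.114)^(1/0.79) ≈ 2.1669.
Output: y_gold = k_gold^0.21 = 2.1669^0.21 ≈ 1.1763.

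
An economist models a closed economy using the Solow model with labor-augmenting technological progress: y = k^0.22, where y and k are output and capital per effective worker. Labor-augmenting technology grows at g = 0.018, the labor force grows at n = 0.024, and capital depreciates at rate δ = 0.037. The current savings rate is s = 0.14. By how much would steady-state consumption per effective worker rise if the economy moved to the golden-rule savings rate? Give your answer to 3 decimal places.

Capital per effective worker breaks even when investment replaces (n + g + δ)·k; here n + g + δ = 0.079.
Current steady state (s = 0.14): k* = (0.14/0.079)^(1/0.78) ≈ 2.0825, y* = 2.0825^0.22 ≈ 1.1751, c* = (1−0.14)·1.1751 ≈ 1.0106.
Maximizing c = f(k) − (n+g+δ)·k gives f'(k) = n+g+δ, i.e. 0.22·k^(0.22−1) = 0.079, so k_gold = (0.22/0.079)^(1/0.78) ≈ 3.7175.
y_gold = 3.7175^0.22 ≈ 1.3349, c_gold = y_gold − 0.079·k_gold ≈ 1.0412.
Gain: Δc = 1.0412 − 1.0106 ≈ 0.0306.

Δc ≈ 0.031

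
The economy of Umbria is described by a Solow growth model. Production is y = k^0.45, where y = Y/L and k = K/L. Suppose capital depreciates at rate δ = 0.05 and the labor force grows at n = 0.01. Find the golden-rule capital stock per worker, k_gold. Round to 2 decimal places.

The effective depreciation rate is n + δ = 0.01 + 0.05 = 0.06.
Golden rule sets MPK = n+δ: 0.45·k^(0.45−1) = 0.06, so k_gold = (0.45/0.06)^(1/0.55) ≈ 38.9960.

k_gold ≈ 39.00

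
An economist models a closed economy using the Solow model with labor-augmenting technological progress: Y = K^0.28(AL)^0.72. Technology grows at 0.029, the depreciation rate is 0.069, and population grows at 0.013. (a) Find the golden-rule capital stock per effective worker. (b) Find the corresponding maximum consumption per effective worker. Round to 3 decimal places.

Break-even investment rate: n + g + δ = 0.013 + 0.029 + 0.069 = 0.111.
Golden rule sets MPK = n+g+δ: 0.28·k^(0.28−1) = 0.111, so k_gold = (0.28/0.111)^(1/0.72) ≈ 3.6150.
y_gold = 3.6150^0.28 ≈ 1.4331; c_gold = y_gold − 0.111·k_gold ≈ 1.0318.

(a) k_gold ≈ 3.615; (b) c_gold ≈ 1.032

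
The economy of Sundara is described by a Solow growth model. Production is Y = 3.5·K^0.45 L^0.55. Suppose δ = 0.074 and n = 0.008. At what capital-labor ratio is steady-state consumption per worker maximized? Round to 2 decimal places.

k_gold ≈ 215.56

n + δ = 0.008 + 0.074 = 0.082.
At the golden rule the marginal product of capital equals n+δ: 0.45·3.5·k^(0.45−1) = 0.082. Solving, k_gold = (0.45·3.5/0.082)^(1/0.55) ≈ 215.5638.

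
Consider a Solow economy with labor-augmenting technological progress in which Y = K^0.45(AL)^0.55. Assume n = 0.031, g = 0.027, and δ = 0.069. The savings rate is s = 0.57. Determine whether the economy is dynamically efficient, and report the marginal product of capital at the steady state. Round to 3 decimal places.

dynamically inefficient; MPK ≈ 0.100

Capital per effective worker breaks even when investment replaces (n + g + δ)·k; here n + g + δ = 0.127.
Steady-state k*: s·k^0.45 = 0.127·k gives k* = (0.57/0.127)^(1/0.55) ≈ 15.3315.
MPK = 0.45·15.3315^(-0.55) ≈ 0.1003.
MPK < n+g+δ = 0.127, so the economy is dynamically inefficient (over-saving).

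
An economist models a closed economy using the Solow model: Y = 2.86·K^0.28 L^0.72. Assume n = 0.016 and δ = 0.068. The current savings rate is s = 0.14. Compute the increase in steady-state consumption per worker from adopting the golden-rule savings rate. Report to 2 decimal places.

Δc ≈ 0.43

The effective depreciation rate is n + δ = 0.016 + 0.068 = 0.084.
Current steady state (s = 0.14): k* = (0.14·2.86/0.084)^(1/0.72) ≈ 8.7491, y* = 2.86·8.7491^0.28 ≈ 5.2495, c* = (1−0.14)·5.2495 ≈ 4.5146.
Maximizing c = f(k) − (n+δ)·k gives f'(k) = n+δ, i.e. 0.28·2.86·k^(0.28−1) = 0.084, so k_gold = (0.28·2.86/0.084)^(1/0.72) ≈ 22.9120.
y_gold = 2.86·22.9120^0.28 ≈ 6.8736, c_gold = y_gold − 0.084·k_gold ≈ 4.9490.
Gain: Δc = 4.9490 − 4.5146 ≈ 0.4344.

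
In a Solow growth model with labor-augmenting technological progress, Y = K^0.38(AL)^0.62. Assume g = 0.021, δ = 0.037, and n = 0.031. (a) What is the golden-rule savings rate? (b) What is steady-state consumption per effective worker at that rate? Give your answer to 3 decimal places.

n + g + δ = 0.031 + 0.021 + 0.037 = 0.089.
For Cobb-Douglas, s_gold equals capital's share: s_gold = 0.38.
Maximizing c = f(k) − (n+g+δ)·k gives f'(k) = n+g+δ, i.e. 0.38·k^(0.38−1) = 0.089, so k_gold = (0.38/0.089)^(1/0.62) ≈ 10.3935.
y_gold = 10.3935^0.38 ≈ 2.4343; c_gold = (1−0.38)·y_gold ≈ 1.5093.

(a) s_gold = 0.380; (b) c_gold ≈ 1.509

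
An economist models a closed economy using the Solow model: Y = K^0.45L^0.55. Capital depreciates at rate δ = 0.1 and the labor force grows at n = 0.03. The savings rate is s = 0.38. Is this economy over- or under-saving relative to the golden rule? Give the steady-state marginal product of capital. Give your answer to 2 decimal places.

under-saving; MPK ≈ 0.15

n + δ = 0.03 + 0.1 = 0.13.
Steady-state k*: s·k^0.45 = 0.13·k gives k* = (0.38/0.13)^(1/0.55) ≈ 7.0304.
MPK = 0.45·7.0304^(-0.55) ≈ 0.1539.
MPK > n+δ = 0.13, so the economy is dynamically efficient (under-saving).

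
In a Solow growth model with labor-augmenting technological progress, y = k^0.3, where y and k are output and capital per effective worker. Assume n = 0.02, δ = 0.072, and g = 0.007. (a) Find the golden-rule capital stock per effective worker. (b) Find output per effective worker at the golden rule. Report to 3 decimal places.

(a) k_gold ≈ 4.873; (b) y_gold ≈ 1.608

The effective depreciation rate is n + g + δ = 0.02 + 0.007 + 0.072 = 0.099.
Golden rule sets MPK = n+g+δ: 0.3·k^(0.3−1) = 0.099, so k_gold = (0.3/0.099)^(1/0.7) ≈ 4.8735.
y_gold = 4.8735^0.3 ≈ 1.6082.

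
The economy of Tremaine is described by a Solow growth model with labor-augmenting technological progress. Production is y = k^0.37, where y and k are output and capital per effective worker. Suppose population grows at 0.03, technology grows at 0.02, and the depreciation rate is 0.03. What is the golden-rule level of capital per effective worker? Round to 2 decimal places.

n + g + δ = 0.03 + 0.02 + 0.03 = 0.08.
Maximizing c = f(k) − (n+g+δ)·k gives f'(k) = n+g+δ, i.e. 0.37·k^(0.37−1) = 0.08, so k_gold = (0.37/0.08)^(1/0.63) ≈ 11.3693.

k_gold ≈ 11.37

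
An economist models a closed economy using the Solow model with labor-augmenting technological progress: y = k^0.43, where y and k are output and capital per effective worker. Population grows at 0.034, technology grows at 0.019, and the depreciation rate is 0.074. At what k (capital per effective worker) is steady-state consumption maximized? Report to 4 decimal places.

Break-even investment rate: n + g + δ = 0.034 + 0.019 + 0.074 = 0.127.
Setting f'(k) = n+g+δ gives 0.43·k^(0.43−1) = 0.127, hence k_gold = (0.43/0.127)^(1/0.57) ≈ 8.4964.

k_gold ≈ 8.4964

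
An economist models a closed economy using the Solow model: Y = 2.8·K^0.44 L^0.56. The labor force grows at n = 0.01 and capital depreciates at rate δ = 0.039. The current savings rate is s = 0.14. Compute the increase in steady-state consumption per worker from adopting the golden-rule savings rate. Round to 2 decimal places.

Δc ≈ 7.42

n + δ = 0.01 + 0.039 = 0.049.
Current steady state (s = 0.14): k* = (0.14·2.8/0.049)^(1/0.56) ≈ 40.9884, y* = 2.8·40.9884^0.44 ≈ 14.3459, c* = (1−0.14)·14.3459 ≈ 12.3375.
At the golden rule the marginal product of capital equals n+δ: 0.44·2.8·k^(0.44−1) = 0.049. Solving, k_gold = (0.44·2.8/0.049)^(1/0.56) ≈ 316.7673.
y_gold = 2.8·316.7673^0.44 ≈ 35.2764, c_gold = y_gold − 0.049·k_gold ≈ 19.7548.
Gain: Δc = 19.7548 − 12.3375 ≈ 7.4173.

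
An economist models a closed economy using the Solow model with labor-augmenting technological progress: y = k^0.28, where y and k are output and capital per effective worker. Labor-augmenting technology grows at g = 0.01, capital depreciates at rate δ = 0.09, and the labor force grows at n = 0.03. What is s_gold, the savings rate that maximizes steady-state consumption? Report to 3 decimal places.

Capital per effective worker breaks even when investment replaces (n + g + δ)·k; here n + g + δ = 0.13.
At the golden rule MPK = n+g+δ, and in any Cobb-Douglas steady state s = (n+g+δ)·k/y = MPK·k/y = capital's share 0.28.

s_gold = 0.280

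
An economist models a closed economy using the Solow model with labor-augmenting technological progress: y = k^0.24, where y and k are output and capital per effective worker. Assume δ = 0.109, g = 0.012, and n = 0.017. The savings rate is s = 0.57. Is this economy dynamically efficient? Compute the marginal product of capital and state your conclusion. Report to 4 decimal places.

dynamically inefficient; MPK ≈ 0.0581

The effective depreciation rate is n + g + δ = 0.017 + 0.012 + 0.109 = 0.138.
Steady-state k*: s·k^0.24 = 0.138·k gives k* = (0.57/0.138)^(1/0.76) ≈ 6.4643.
MPK = 0.24·6.4643^(-0.76) ≈ 0.0581.
MPK < n+g+δ = 0.138, so the economy is dynamically inefficient (over-saving).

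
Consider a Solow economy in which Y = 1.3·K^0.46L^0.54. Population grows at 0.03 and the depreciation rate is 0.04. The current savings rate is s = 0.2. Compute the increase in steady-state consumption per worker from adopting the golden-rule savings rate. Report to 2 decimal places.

Break-even investment rate: n + δ = 0.03 + 0.04 = 0.07.
Current steady state (s = 0.2): k* = (0.2·1.3/0.07)^(1/0.54) ≈ 11.3586, y* = 1.3·11.3586^0.46 ≈ 3.9755, c* = (1−0.2)·3.9755 ≈ 3.1804.
Maximizing c = f(k) − (n+δ)·k gives f'(k) = n+δ, i.e. 0.46·1.3·k^(0.46−1) = 0.07, so k_gold = (0.46·1.3/0.07)^(1/0.54) ≈ 53.1118.
y_gold = 1.3·53.1118^0.46 ≈ 8.0822, c_gold = y_gold − 0.07·k_gold ≈ 4.3644.
Gain: Δc = 4.3644 − 3.1804 ≈ 1.1840.

Δc ≈ 1.18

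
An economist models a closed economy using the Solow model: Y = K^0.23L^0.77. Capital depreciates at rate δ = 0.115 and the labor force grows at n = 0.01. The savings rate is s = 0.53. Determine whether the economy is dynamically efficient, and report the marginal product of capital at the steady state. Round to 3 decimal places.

dynamically inefficient; MPK ≈ 0.054

The effective depreciation rate is n + δ = 0.01 + 0.115 = 0.125.
Steady-state k*: s·k^0.23 = 0.125·k gives k* = (0.53/0.125)^(1/0.77) ≈ 6.5277.
MPK = 0.23·6.5277^(-0.77) ≈ 0.0542.
MPK < n+δ = 0.125, so the economy is dynamically inefficient (over-saving).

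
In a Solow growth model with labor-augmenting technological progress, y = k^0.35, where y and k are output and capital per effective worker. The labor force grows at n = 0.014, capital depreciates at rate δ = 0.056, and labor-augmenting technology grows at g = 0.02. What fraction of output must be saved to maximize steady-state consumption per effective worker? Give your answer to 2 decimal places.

s_gold = 0.35

Break-even investment rate: n + g + δ = 0.014 + 0.02 + 0.056 = 0.09.
At the golden rule MPK = n+g+δ, and in any Cobb-Douglas steady state s = (n+g+δ)·k/y = MPK·k/y = capital's share 0.35.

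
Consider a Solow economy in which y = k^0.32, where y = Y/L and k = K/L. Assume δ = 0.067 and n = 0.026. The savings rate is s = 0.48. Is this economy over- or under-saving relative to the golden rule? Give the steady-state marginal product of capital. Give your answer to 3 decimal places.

over-saving; MPK ≈ 0.062

The effective depreciation rate is n + δ = 0.026 + 0.067 = 0.093.
Steady-state k*: s·k^0.32 = 0.093·k gives k* = (0.48/0.093)^(1/0.68) ≈ 11.1731.
MPK = 0.32·11.1731^(-0.68) ≈ 0.0620.
MPK < n+δ = 0.093, so the economy is dynamically inefficient (over-saving).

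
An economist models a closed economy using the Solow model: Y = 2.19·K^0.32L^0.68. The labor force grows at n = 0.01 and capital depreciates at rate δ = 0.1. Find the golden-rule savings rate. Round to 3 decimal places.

n + δ = 0.01 + 0.1 = 0.11.
At the golden rule MPK = n+δ, and in any Cobb-Douglas steady state s = (n+δ)·k/y = MPK·k/y = capital's share 0.32.

s_gold = 0.320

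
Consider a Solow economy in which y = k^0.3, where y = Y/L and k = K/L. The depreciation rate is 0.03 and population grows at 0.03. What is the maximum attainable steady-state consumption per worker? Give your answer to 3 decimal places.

n + δ = 0.03 + 0.03 = 0.06.
At the golden rule the marginal product of capital equals n+δ: 0.3·k^(0.3−1) = 0.06. Solving, k_gold = (0.3/0.06)^(1/0.7) ≈ 9.9662.
y_gold = 9.9662^0.3 ≈ 1.9932.
c_gold = y_gold − (n+δ)·k_gold = 1.9932 − 0.06·9.9662 ≈ 1.3953.

c_gold ≈ 1.395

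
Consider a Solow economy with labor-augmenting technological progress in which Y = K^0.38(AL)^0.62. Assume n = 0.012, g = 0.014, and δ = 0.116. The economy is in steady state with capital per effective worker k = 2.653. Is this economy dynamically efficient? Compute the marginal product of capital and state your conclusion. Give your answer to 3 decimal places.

Break-even investment rate: n + g + δ = 0.012 + 0.014 + 0.116 = 0.142.
MPK = 0.38·k^(0.38−1) = 0.38·2.653^(-0.62) ≈ 0.2075.
MPK > 0.142, so the economy is dynamically efficient (under-saving).

dynamically efficient; MPK ≈ 0.208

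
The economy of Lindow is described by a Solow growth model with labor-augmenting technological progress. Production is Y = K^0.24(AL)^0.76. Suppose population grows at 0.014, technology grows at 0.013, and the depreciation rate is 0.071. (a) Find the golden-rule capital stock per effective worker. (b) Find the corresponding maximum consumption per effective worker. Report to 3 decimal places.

The effective depreciation rate is n + g + δ = 0.014 + 0.013 + 0.071 = 0.098.
Setting f'(k) = n+g+δ gives 0.24·k^(0.24−1) = 0.098, hence k_gold = (0.24/0.098)^(1/0.76) ≈ 3.2495.
y_gold = 3.2495^0.24 ≈ 1.3269; c_gold = y_gold − 0.098·k_gold ≈ 1.0084.

(a) k_gold ≈ 3.250; (b) c_gold ≈ 1.008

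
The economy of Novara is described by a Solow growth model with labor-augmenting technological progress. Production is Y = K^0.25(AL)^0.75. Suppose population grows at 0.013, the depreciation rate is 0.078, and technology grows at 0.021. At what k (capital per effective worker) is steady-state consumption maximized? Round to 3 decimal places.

k_gold ≈ 2.917

The effective depreciation rate is n + g + δ = 0.013 + 0.021 + 0.078 = 0.112.
Golden rule sets MPK = n+g+δ: 0.25·k^(0.25−1) = 0.112, so k_gold = (0.25/0.112)^(1/0.75) ≈ 2.9172.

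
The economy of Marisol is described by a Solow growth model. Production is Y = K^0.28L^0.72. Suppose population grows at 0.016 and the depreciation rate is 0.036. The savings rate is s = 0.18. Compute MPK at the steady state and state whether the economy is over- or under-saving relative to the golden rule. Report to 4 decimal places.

under-saving; MPK ≈ 0.0809

The effective depreciation rate is n + δ = 0.016 + 0.036 = 0.052.
Steady-state k*: s·k^0.28 = 0.052·k gives k* = (0.18/0.052)^(1/0.72) ≈ 5.6103.
MPK = 0.28·5.6103^(-0.72) ≈ 0.0809.
MPK > n+δ = 0.052, so the economy is dynamically efficient (under-saving).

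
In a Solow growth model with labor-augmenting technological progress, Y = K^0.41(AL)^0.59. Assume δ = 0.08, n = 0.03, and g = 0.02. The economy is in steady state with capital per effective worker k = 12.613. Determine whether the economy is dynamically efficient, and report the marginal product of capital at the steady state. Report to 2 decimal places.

dynamically inefficient; MPK ≈ 0.09

Capital per effective worker breaks even when investment replaces (n + g + δ)·k; here n + g + δ = 0.13.
MPK = 0.41·k^(0.41−1) = 0.41·12.613^(-0.59) ≈ 0.0919.
MPK < 0.13, so the economy is dynamically inefficient (over-saving).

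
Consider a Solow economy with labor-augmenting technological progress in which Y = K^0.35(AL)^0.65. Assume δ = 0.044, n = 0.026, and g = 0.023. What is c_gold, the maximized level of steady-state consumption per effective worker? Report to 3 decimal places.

c_gold ≈ 1.327

The effective depreciation rate is n + g + δ = 0.026 + 0.023 + 0.044 = 0.093.
Maximizing c = f(k) − (n+g+δ)·k gives f'(k) = n+g+δ, i.e. 0.35·k^(0.35−1) = 0.093, so k_gold = (0.35/0.093)^(1/0.65) ≈ 7.6827.
y_gold = 7.6827^0.35 ≈ 2.0414.
c_gold = y_gold − (n+g+δ)·k_gold = 2.0414 − 0.093·7.6827 ≈ 1.3269.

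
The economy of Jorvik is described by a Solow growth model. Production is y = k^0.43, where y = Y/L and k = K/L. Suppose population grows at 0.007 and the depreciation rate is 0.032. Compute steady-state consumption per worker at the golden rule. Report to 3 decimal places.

n + δ = 0.007 + 0.032 = 0.039.
Golden rule sets MPK = n+δ: 0.43·k^(0.43−1) = 0.039, so k_gold = (0.43/0.039)^(1/0.57) ≈ 67.4184.
y_gold = 67.4184^0.43 ≈ 6.1147.
c_gold = y_gold − (n+δ)·k_gold = 6.1147 − 0.039·67.4184 ≈ 3.4854.

c_gold ≈ 3.485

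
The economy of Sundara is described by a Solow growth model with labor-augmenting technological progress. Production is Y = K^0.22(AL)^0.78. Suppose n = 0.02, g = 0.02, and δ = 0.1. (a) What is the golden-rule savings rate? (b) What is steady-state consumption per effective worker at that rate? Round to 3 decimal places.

(a) s_gold = 0.220; (b) c_gold ≈ 0.886

n + g + δ = 0.02 + 0.02 + 0.1 = 0.14.
For Cobb-Douglas, s_gold equals capital's share: s_gold = 0.22.
Setting f'(k) = n+g+δ gives 0.22·k^(0.22−1) = 0.14, hence k_gold = (0.22/0.14)^(1/0.78) ≈ 1.7851.
y_gold = 1.7851^0.22 ≈ 1.1360; c_gold = (1−0.22)·y_gold ≈ 0.8861.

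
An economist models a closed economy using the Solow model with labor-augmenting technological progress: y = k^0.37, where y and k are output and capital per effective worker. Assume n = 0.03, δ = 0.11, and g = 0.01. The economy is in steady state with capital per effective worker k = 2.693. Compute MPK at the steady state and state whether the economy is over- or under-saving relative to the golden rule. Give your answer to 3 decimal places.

Capital per effective worker breaks even when investment replaces (n + g + δ)·k; here n + g + δ = 0.15.
MPK = 0.37·k^(0.37−1) = 0.37·2.693^(-0.63) ≈ 0.1982.
MPK > 0.15, so the economy is dynamically efficient (under-saving).

under-saving; MPK ≈ 0.198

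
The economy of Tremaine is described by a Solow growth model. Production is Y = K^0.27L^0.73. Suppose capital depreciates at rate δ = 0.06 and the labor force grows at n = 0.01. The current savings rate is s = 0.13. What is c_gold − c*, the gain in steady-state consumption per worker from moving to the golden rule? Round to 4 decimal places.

The effective depreciation rate is n + δ = 0.01 + 0.06 = 0.07.
Current steady state (s = 0.13): k* = (0.13/0.07)^(1/0.73) ≈ 2.3350, y* = 2.3350^0.27 ≈ 1.2573, c* = (1−0.13)·1.2573 ≈ 1.0938.
Setting f'(k) = n+δ gives 0.27·k^(0.27−1) = 0.07, hence k_gold = (0.27/0.07)^(1/0.73) ≈ 6.3548.
y_gold = 6.3548^0.27 ≈ 1.6475, c_gold = y_gold − 0.07·k_gold ≈ 1.2027.
Gain: Δc = 1.2027 − 1.0938 ≈ 0.1089.

Δc ≈ 0.1089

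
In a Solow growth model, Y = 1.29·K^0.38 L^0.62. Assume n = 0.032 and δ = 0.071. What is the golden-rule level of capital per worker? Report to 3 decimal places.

k_gold ≈ 12.382

n + δ = 0.032 + 0.071 = 0.103.
Setting f'(k) = n+δ gives 0.38·1.29·k^(0.38−1) = 0.103, hence k_gold = (0.38·1.29/0.103)^(1/0.62) ≈ 12.3823.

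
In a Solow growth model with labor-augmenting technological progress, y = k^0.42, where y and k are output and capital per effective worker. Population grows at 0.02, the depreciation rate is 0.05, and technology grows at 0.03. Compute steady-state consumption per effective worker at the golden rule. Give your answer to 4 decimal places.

c_gold ≈ 1.6396

Break-even investment rate: n + g + δ = 0.02 + 0.03 + 0.05 = 0.1.
Golden rule sets MPK = n+g+δ: 0.42·k^(0.42−1) = 0.1, so k_gold = (0.42/0.1)^(1/0.58) ≈ 11.8732.
y_gold = 11.8732^0.42 ≈ 2.8270.
c_gold = y_gold − (n+g+δ)·k_gold = 2.8270 − 0.1·11.8732 ≈ 1.6396.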